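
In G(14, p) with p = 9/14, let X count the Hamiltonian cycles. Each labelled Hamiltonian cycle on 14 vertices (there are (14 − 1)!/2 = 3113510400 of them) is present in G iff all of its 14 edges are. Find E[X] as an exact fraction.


K_14 has (14 − 1)!/2 = 3113510400 labelled Hamiltonian cycles.
For each such Hamiltonian cycle H, let X_H = 1 if all 14 edges of H are present in G. Then P[X_H = 1] = p^{14} = (9/14)^{14} = 22876792454961/11112006825558016.
Summing the indicators: E[X] = Σ_H E[X_H] = 3113510400 · p^{14} = 3113510400 · 22876792454961/11112006825558016 = 19873641525435994725/3100448333024.
Numerically: E[X] ≈ 6.4099e+06.

E[X] = 3113510400 · (9/14)^{14} = 19873641525435994725/3100448333024 ≈ 6.4099e+06.


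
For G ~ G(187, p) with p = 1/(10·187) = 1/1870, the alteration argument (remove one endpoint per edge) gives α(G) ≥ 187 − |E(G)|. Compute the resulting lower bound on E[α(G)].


E[|E(G)|] = C(187, 2)·p = 17391 · (1/1870) = 93/10.
E[α(G)] ≥ n − E[|E(G)|] = 187 − 93/10 = 1777/10.
Numerically: ≈ 177.7000.
(This is only a lower bound; the true E[α(G)] may be larger.)

E[α(G)] ≥ 1777/10 ≈ 177.7000.


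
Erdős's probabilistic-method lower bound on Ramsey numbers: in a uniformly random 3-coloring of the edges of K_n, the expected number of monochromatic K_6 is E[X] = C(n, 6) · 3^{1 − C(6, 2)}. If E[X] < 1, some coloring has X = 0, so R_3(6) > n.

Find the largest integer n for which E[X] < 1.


We need C(n, 6) · 3^{1 − 15} < 1, i.e. C(n, 6) < 3^{15 − 1} = 4782969.
Check values of n near the boundary:
  n = 39: C(39, 6) = 3262623; 3262623 < 4782969? YES
  n = 40: C(40, 6) = 3838380; 3838380 < 4782969? YES
  n = 41: C(41, 6) = 4496388; 4496388 < 4782969? YES
  n = 42: C(42, 6) = 5245786; 5245786 < 4782969? NO
  n = 43: C(43, 6) = 6096454; 6096454 < 4782969? NO
  n = 44: C(44, 6) = 7059052; 7059052 < 4782969? NO
The largest n with C(n, 6) < 4782969 is n = 41 (where E[X] = 1498796/1594323 ≈ 0.940083). Hence R_3(6) > 41, i.e. R_3(6) ≥ 42.

Largest n = 41; hence R_3(6) > 41.


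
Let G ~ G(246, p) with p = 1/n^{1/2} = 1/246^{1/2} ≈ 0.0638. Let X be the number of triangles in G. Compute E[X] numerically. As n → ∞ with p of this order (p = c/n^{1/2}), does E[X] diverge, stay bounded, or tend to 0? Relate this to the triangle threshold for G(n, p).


Number of potential triangles: C(246, 3) = 2450980.
Each occurs with probability p³ ≈ (0.0638)³ ≈ 2.59178e-04.
By linearity: E[X] = C(246, 3)·p³ ≈ 2450980 · 2.59178e-04 ≈ 635.239.
Since α = 1/2 < 1, p = c/n^{1/2} ≫ 1/n is above the triangle threshold p ~ 1/n. Asymptotically E[X] ~ (c³/6)·n^{3(1−α)} = (1³/6)·n^{1.5} → ∞; triangles are abundant w.h.p.

E[X] ≈ 635.239; in regime p = Θ(1/n^{1/2}) E[X] diverges (above the triangle threshold p ~ 1/n).


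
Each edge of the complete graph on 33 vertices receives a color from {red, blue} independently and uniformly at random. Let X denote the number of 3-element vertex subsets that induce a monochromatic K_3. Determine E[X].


Let X = Σ_S X_S over the C(33, 3) = 5456 subsets S of size 3, where X_S = 1 if the K_3 on S is monochromatic.
For a fixed S, the K_3 on S has C(3, 2) = 3 edges. P[all 3 edges red] = (1/2)^3, and likewise for blue, so P[monochromatic] = 2·(1/2)^3 = 2^{1 − 3} = 1/4.
By linearity of expectation: E[X] = C(33, 3) · 2^{1 − 3} = 5456 · 1/4 = 1364.
Numerically: E[X] ≈ 1364.00000.

E[X] = C(33,3)·2^(1−C(3,2)) = 1364 ≈ 1364.00000.


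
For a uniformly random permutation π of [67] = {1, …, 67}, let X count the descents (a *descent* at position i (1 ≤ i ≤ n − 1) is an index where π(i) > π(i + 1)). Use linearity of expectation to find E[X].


Write X = Σ X_I over i = 1, …, 66, with X_I the indicator of one descent.
There are 66 indicators.
For each fixed i, the pair (π(i), π(i+1)) is a uniformly random ordered pair of distinct values from {1, …, 67}; by symmetry P[π(i) > π(i+1)] = 1/2.
By linearity: E[X] = 66 · (1/2) = (67 − 1) · (1/2) = 33 ≈ 33.000000.

E[X] = 33 = 33.000000.


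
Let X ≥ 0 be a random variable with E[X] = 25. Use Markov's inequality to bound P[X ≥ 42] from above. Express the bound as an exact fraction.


μ = E[X] = 25, a = 42.
Markov: P[X ≥ 42] ≤ μ/a = (25)/42 = 25/42.
Numerically: ≈ 0.595.
(Since a = 42 > μ = 25.000, the bound 25/42 is < 1 and informative.)

P[X ≥ 42] ≤ 25/42 ≈ 0.595.


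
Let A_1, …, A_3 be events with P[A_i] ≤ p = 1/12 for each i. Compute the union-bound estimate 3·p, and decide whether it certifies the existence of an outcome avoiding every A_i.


Union bound: P[∪_{i=1}^{3} A_i] ≤ Σ_i P[A_i] ≤ 3·p = 3·(1/12) = 1/4.
Numerically: 1/4 ≈ 0.250.
Is 1/4 < 1? YES.
Since P[∪ A_i] ≤ 1/4 < 1, the complement has P[∩ A_i^c] ≥ 1 − 1/4 = 3/4 > 0, so some outcome avoids every A_i.

3·p = 1/4 ≈ 0.250; existence CERTIFIED by the union bound.


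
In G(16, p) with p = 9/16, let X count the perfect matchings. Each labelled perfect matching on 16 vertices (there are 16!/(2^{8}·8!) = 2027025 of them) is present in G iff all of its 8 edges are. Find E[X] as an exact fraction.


K_16 has 16!/(2^{8}·8!) = 2027025 labelled perfect matchings.
For each such perfect matching H, let X_H = 1 if all 8 edges of H are present in G. Then P[X_H = 1] = p^{8} = (9/16)^{8} = 43046721/4294967296.
By linearity of expectation: E[X] = Σ_H E[X_H] = 2027025 · p^{8} = 2027025 · 43046721/4294967296 = 87256779635025/4294967296.
Numerically: E[X] ≈ 20316.1.

E[X] = 2027025 · (9/16)^{8} = 87256779635025/4294967296 ≈ 20316.1.


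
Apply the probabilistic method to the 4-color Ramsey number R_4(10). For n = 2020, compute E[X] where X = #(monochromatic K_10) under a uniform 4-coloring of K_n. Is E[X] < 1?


E[X] = C(2020, 10) · 4^{1 − 45} = 304832018578739931133653656 · 4^{−44} = 304832018578739931133653656/309485009821345068724781056.
As a reduced fraction: E[X] = 38104002322342491391706707/38685626227668133590597632 ≈ 0.98497.
Is E[X] < 1? YES.
Since E[X] < 1, there exists a 4-coloring of K_{2020} with no monochromatic K_10; hence R_4(10) > 2020.

E[X] = 38104002322342491391706707/38685626227668133590597632 ≈ 0.98497; E[X] < 1, so R_4(10) > 2020.


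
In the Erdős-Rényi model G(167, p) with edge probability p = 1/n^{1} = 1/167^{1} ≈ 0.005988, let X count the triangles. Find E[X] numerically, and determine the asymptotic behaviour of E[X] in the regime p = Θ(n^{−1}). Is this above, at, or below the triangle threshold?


Number of potential triangles: C(167, 3) = 762355.
Each occurs with probability p³ ≈ (0.005988)³ ≈ 2.1470917e-07.
By linearity: E[X] = C(167, 3)·p³ ≈ 762355 · 2.1470917e-07 ≈ 0.16368.
Here α = 1, so p = 1/n is exactly at the triangle threshold p ~ 1/n. Asymptotically E[X] → c³/6 = 1³/6 = 1/6 ≈ 0.16667, a bounded constant. In this regime the triangle count is asymptotically Poisson(c³/6).

E[X] ≈ 0.16368; in regime p = Θ(1/n^{1}) E[X] stays bounded (at the triangle threshold p ~ 1/n).


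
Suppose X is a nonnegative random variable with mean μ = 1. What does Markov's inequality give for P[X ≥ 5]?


μ = E[X] = 1, a = 5.
Markov: P[X ≥ 5] ≤ μ/a = (1)/5 = 1/5.
Numerically: ≈ 0.2000.
(Since a = 5 > μ = 1.0000, the bound 1/5 is < 1 and informative.)

P[X ≥ 5] ≤ 1/5 ≈ 0.2000.


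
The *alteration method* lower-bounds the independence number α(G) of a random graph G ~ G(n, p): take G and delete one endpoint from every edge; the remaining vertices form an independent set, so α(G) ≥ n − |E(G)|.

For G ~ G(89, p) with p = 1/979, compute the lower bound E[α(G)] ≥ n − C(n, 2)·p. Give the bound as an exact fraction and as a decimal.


E[|E(G)|] = C(89, 2)·p = 3916 · (1/979) = 4.
E[α(G)] ≥ n − E[|E(G)|] = 89 − 4 = 85.
Numerically: ≈ 85.00000.
(This is only a lower bound; the true E[α(G)] may be larger.)

E[α(G)] ≥ 85 ≈ 85.00000.


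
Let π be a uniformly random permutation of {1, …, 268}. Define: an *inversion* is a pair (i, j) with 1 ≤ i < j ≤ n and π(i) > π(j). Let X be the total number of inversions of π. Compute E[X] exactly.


Write X = Σ X_I over the C(268, 2) = 35778 pairs i < j, with X_I the indicator of one inversion.
There are 35778 indicators.
For each fixed pair i < j, the values π(i) and π(j) are two distinct elements of {1, …, 268} in uniformly random order; by symmetry P[π(i) > π(j)] = 1/2.
By linearity: E[X] = 35778 · (1/2) = C(268, 2) · (1/2) = 35778/2 = 17889 ≈ 17889.0000.

E[X] = 17889 = 17889.0000.


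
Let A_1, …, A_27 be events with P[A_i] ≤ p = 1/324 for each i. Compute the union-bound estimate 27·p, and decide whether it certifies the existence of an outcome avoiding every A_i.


Union bound: P[∪_{i=1}^{27} A_i] ≤ Σ_i P[A_i] ≤ 27·p = 27·(1/324) = 1/12.
Numerically: 1/12 ≈ 0.083.
Is 1/12 < 1? YES.
Since P[∪ A_i] ≤ 1/12 < 1, the complement has P[∩ A_i^c] ≥ 1 − 1/12 = 11/12 > 0, so some outcome avoids every A_i.

27·p = 1/12 ≈ 0.083; existence CERTIFIED by the union bound.


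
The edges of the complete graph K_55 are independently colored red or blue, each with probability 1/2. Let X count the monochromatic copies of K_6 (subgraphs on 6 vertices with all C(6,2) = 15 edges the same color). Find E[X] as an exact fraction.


Let X = Σ_S X_S over the C(55, 6) = 28989675 subsets S of size 6, where X_S = 1 if the K_6 on S is monochromatic.
For a fixed S, the K_6 on S has C(6, 2) = 15 edges. P[all 15 edges red] = (1/2)^15, and likewise for blue, so P[monochromatic] = 2·(1/2)^15 = 2^{1 − 15} = 1/16384.
By linearity of expectation: E[X] = C(55, 6) · 2^{1 − 15} = 28989675 · 1/16384 = 28989675/16384.
Numerically: E[X] ≈ 1769.389.

E[X] = C(55,6)·2^(1−C(6,2)) = 28989675/16384 ≈ 1769.389.


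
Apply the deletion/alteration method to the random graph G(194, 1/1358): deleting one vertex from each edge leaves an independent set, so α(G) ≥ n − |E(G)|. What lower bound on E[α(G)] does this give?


E[|E(G)|] = C(194, 2)·p = 18721 · (1/1358) = 193/14.
E[α(G)] ≥ n − E[|E(G)|] = 194 − 193/14 = 2523/14.
Numerically: ≈ 180.214286.
(This is only a lower bound; the true E[α(G)] may be larger.)

E[α(G)] ≥ 2523/14 ≈ 180.214286.


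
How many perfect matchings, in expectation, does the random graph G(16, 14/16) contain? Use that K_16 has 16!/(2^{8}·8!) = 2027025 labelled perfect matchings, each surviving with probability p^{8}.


K_16 has 16!/(2^{8}·8!) = 2027025 labelled perfect matchings.
For each such perfect matching H, let X_H = 1 if all 8 edges of H are present in G. Then P[X_H = 1] = p^{8} = (7/8)^{8} = 5764801/16777216.
Summing the indicators: E[X] = Σ_H E[X_H] = 2027025 · p^{8} = 2027025 · 5764801/16777216 = 11685395747025/16777216.
Numerically: E[X] ≈ 696504.

E[X] = 2027025 · (7/8)^{8} = 11685395747025/16777216 ≈ 696504.


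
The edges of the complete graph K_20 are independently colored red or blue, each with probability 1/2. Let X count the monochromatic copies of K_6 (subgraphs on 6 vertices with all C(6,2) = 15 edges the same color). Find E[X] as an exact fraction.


Let X = Σ_S X_S over the C(20, 6) = 38760 subsets S of size 6, where X_S = 1 if the K_6 on S is monochromatic.
For a fixed S, the K_6 on S has C(6, 2) = 15 edges. P[all 15 edges red] = (1/2)^15, and likewise for blue, so P[monochromatic] = 2·(1/2)^15 = 2^{1 − 15} = 1/16384.
By linearity of expectation: E[X] = C(20, 6) · 2^{1 − 15} = 38760 · 1/16384 = 4845/2048.
Numerically: E[X] ≈ 2.36572.

E[X] = C(20,6)·2^(1−C(6,2)) = 4845/2048 ≈ 2.36572.


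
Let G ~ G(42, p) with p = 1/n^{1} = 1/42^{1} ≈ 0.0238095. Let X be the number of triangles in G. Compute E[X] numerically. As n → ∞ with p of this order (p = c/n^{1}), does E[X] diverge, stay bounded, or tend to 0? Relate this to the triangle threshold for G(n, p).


Number of potential triangles: C(42, 3) = 11480.
Each occurs with probability p³ ≈ (0.0238095)³ ≈ 1.34974625e-05.
By linearity: E[X] = C(42, 3)·p³ ≈ 11480 · 1.34974625e-05 ≈ 0.154951.
Here α = 1, so p = 1/n is exactly at the triangle threshold p ~ 1/n. Asymptotically E[X] → c³/6 = 1³/6 = 1/6 ≈ 0.166667, a bounded constant. In this regime the triangle count is asymptotically Poisson(c³/6).

E[X] ≈ 0.154951; in regime p = Θ(1/n^{1}) E[X] stays bounded (at the triangle threshold p ~ 1/n).


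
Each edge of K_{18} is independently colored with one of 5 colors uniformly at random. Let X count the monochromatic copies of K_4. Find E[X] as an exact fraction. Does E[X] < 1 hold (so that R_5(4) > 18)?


E[X] = C(18, 4) · 5^{1 − 6} = 3060 · 5^{−5} = 3060/3125.
As a reduced fraction: E[X] = 612/625 ≈ 0.9792000.
Is E[X] < 1? YES.
Since E[X] < 1, there exists a 5-coloring of K_{18} with no monochromatic K_4; hence R_5(4) > 18.

E[X] = 612/625 ≈ 0.9792000; E[X] < 1, so R_5(4) > 18.


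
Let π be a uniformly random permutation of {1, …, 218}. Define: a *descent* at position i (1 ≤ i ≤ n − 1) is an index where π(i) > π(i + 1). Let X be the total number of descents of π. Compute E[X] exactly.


Write X = Σ X_I over i = 1, …, 217, with X_I the indicator of one descent.
There are 217 indicators.
For each fixed i, the pair (π(i), π(i+1)) is a uniformly random ordered pair of distinct values from {1, …, 218}; by symmetry P[π(i) > π(i+1)] = 1/2.
By linearity: E[X] = 217 · (1/2) = (218 − 1) · (1/2) = 217/2 ≈ 108.500000.

E[X] = 217/2 = 108.500000.


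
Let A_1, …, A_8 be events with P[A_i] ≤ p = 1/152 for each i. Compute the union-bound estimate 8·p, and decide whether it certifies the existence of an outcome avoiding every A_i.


Union bound: P[∪_{i=1}^{8} A_i] ≤ Σ_i P[A_i] ≤ 8·p = 8·(1/152) = 1/19.
Numerically: 1/19 ≈ 0.0526316.
Is 1/19 < 1? YES.
Since P[∪ A_i] ≤ 1/19 < 1, the complement has P[∩ A_i^c] ≥ 1 − 1/19 = 18/19 > 0, so some outcome avoids every A_i.

8·p = 1/19 ≈ 0.0526316; existence CERTIFIED by the union bound.


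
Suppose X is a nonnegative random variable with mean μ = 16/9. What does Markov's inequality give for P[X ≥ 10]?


μ = E[X] = 16/9, a = 10.
Markov: P[X ≥ 10] ≤ μ/a = (16/9)/10 = 8/45.
Numerically: ≈ 0.177778.
(Since a = 10 > μ = 1.777778, the bound 8/45 is < 1 and informative.)

P[X ≥ 10] ≤ 8/45 ≈ 0.177778.


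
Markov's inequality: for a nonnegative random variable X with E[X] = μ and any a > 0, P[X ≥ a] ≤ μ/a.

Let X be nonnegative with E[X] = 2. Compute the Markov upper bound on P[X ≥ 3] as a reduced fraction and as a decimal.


μ = E[X] = 2, a = 3.
Markov: P[X ≥ 3] ≤ μ/a = (2)/3 = 2/3.
Numerically: ≈ 0.666667.
(Since a = 3 > μ = 2.000000, the bound 2/3 is < 1 and informative.)

P[X ≥ 3] ≤ 2/3 ≈ 0.666667.


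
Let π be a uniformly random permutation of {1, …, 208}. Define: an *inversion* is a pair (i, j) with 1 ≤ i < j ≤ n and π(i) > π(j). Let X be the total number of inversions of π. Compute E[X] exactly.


Write X = Σ X_I over the C(208, 2) = 21528 pairs i < j, with X_I the indicator of one inversion.
There are 21528 indicators.
For each fixed pair i < j, the values π(i) and π(j) are two distinct elements of {1, …, 208} in uniformly random order; by symmetry P[π(i) > π(j)] = 1/2.
By linearity: E[X] = 21528 · (1/2) = C(208, 2) · (1/2) = 21528/2 = 10764 ≈ 10764.00000.

E[X] = 10764 = 10764.00000.


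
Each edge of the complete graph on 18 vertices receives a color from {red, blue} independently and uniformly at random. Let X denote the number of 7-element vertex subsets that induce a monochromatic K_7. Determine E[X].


Let X = Σ_S X_S over the C(18, 7) = 31824 subsets S of size 7, where X_S = 1 if the K_7 on S is monochromatic.
For a fixed S, the K_7 on S has C(7, 2) = 21 edges. P[all 21 edges red] = (1/2)^21, and likewise for blue, so P[monochromatic] = 2·(1/2)^21 = 2^{1 − 21} = 1/1048576.
By linearity of expectation: E[X] = C(18, 7) · 2^{1 − 21} = 31824 · 1/1048576 = 1989/65536.
Numerically: E[X] ≈ 0.030.

E[X] = C(18,7)·2^(1−C(7,2)) = 1989/65536 ≈ 0.030.


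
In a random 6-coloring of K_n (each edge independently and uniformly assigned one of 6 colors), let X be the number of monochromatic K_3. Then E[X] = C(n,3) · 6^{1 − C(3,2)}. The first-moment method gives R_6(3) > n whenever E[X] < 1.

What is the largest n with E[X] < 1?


We need C(n, 3) · 6^{1 − 3} < 1, i.e. C(n, 3) < 6^{3 − 1} = 36.
Check values of n near the boundary:
  n = 6: C(6, 3) = 20; 20 < 36? YES
  n = 7: C(7, 3) = 35; 35 < 36? YES
  n = 8: C(8, 3) = 56; 56 < 36? NO
  n = 9: C(9, 3) = 84; 84 < 36? NO
The largest n with C(n, 3) < 36 is n = 7 (where E[X] = 35/36 ≈ 0.972). Hence R_6(3) > 7, i.e. R_6(3) ≥ 8.

Largest n = 7; hence R_6(3) > 7.


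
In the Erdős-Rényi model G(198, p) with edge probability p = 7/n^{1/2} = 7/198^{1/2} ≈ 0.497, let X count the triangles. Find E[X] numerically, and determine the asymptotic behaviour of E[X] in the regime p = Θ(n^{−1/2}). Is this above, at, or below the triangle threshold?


Number of potential triangles: C(198, 3) = 1274196.
Each occurs with probability p³ ≈ (0.497)³ ≈ 1.23111e-01.
By linearity: E[X] = C(198, 3)·p³ ≈ 1274196 · 1.23111e-01 ≈ 156867.354.
Since α = 1/2 < 1, p = c/n^{1/2} ≫ 1/n is above the triangle threshold p ~ 1/n. Asymptotically E[X] ~ (c³/6)·n^{3(1−α)} = (7³/6)·n^{1.5} → ∞; triangles are abundant w.h.p.

E[X] ≈ 156867.354; in regime p = Θ(1/n^{1/2}) E[X] diverges (above the triangle threshold p ~ 1/n).


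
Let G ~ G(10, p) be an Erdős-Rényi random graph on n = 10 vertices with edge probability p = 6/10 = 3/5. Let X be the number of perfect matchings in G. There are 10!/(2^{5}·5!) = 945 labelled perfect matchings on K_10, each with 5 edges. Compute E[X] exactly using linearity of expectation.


K_10 has 10!/(2^{5}·5!) = 945 labelled perfect matchings.
For each such perfect matching H, let X_H = 1 if all 5 edges of H are present in G. Then P[X_H = 1] = p^{5} = (3/5)^{5} = 243/3125.
By linearity: E[X] = Σ_H E[X_H] = 945 · p^{5} = 945 · 243/3125 = 45927/625.
Numerically: E[X] ≈ 73.483.

E[X] = 945 · (3/5)^{5} = 45927/625 ≈ 73.483.


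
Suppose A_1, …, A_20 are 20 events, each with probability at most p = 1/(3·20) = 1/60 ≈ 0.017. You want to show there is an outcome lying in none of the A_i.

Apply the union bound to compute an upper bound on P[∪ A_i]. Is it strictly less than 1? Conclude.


Union bound: P[∪_{i=1}^{20} A_i] ≤ Σ_i P[A_i] ≤ 20·p = 20·(1/60) = 1/3.
Numerically: 1/3 ≈ 0.333.
Is 1/3 < 1? YES.
Since P[∪ A_i] ≤ 1/3 < 1, the complement has P[∩ A_i^c] ≥ 1 − 1/3 = 2/3 > 0, so some outcome avoids every A_i.

20·p = 1/3 ≈ 0.333; existence CERTIFIED by the union bound.


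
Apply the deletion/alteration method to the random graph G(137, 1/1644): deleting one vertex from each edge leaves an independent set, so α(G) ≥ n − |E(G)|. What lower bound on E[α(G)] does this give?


E[|E(G)|] = C(137, 2)·p = 9316 · (1/1644) = 17/3.
E[α(G)] ≥ n − E[|E(G)|] = 137 − 17/3 = 394/3.
Numerically: ≈ 131.333333.
(This is only a lower bound; the true E[α(G)] may be larger.)

E[α(G)] ≥ 394/3 ≈ 131.333333.


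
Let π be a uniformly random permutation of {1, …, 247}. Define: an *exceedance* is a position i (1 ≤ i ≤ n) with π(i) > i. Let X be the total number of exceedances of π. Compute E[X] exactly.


Write X = Σ_{i=1}^{247} X_i, where X_i = 1_{π(i) > i}.
For each fixed i, π(i) is uniform over {1, …, 247} (marginal of a uniform permutation), so P[π(i) > i] = (n − i)/n. Summing: Σ_{i=1}^{247} (n − i)/n = (0 + 1 + … + 246)/247 = 247(247 − 1)/(2·247) = (247 − 1)/2.
Hence E[X] = Σ_{i=1}^{247} (247 − i)/247 = 123 ≈ 123.00000.

E[X] = 123 = 123.00000.


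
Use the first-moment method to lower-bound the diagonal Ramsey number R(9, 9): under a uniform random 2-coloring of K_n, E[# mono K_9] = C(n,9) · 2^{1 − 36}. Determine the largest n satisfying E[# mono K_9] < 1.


We need C(n, 9) · 2^{1 − 36} < 1, i.e. C(n, 9) < 2^{36 − 1} = 34359738368.
Check values of n near the boundary:
  n = 61: C(61, 9) = 17341763505; 17341763505 < 34359738368? YES
  n = 62: C(62, 9) = 20286591270; 20286591270 < 34359738368? YES
  n = 63: C(63, 9) = 23667689815; 23667689815 < 34359738368? YES
  n = 64: C(64, 9) = 27540584512; 27540584512 < 34359738368? YES
  n = 65: C(65, 9) = 31966749880; 31966749880 < 34359738368? YES
  n = 66: C(66, 9) = 37014131440; 37014131440 < 34359738368? NO
The largest n with C(n, 9) < 34359738368 is n = 65 (where E[X] = 3995843735/4294967296 ≈ 0.930355). Hence R(9, 9) > 65, i.e. R(9, 9) ≥ 66.

Largest n = 65; hence R(9, 9) > 65.


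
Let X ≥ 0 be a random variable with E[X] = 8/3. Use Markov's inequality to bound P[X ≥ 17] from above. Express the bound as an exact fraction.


μ = E[X] = 8/3, a = 17.
Markov: P[X ≥ 17] ≤ μ/a = (8/3)/17 = 8/51.
Numerically: ≈ 0.1569.
(Since a = 17 > μ = 2.6667, the bound 8/51 is < 1 and informative.)

P[X ≥ 17] ≤ 8/51 ≈ 0.1569.


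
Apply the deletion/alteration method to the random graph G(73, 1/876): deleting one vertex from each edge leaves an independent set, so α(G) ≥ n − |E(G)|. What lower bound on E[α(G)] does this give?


E[|E(G)|] = C(73, 2)·p = 2628 · (1/876) = 3.
E[α(G)] ≥ n − E[|E(G)|] = 73 − 3 = 70.
Numerically: ≈ 70.000000.
(This is only a lower bound; the true E[α(G)] may be larger.)

E[α(G)] ≥ 70 ≈ 70.000000.


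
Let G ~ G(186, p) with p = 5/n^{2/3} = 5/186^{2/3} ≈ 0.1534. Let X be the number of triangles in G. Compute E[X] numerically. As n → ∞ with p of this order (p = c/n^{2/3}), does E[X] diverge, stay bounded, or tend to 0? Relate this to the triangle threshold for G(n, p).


Number of potential triangles: C(186, 3) = 1055240.
Each occurs with probability p³ ≈ (0.1534)³ ≈ 3.613134e-03.
By linearity: E[X] = C(186, 3)·p³ ≈ 1055240 · 3.613134e-03 ≈ 3812.7240.
Since α = 2/3 < 1, p = c/n^{2/3} ≫ 1/n is above the triangle threshold p ~ 1/n. Asymptotically E[X] ~ (c³/6)·n^{3(1−α)} = (5³/6)·n^{1} → ∞; triangles are abundant w.h.p.

E[X] ≈ 3812.7240; in regime p = Θ(1/n^{2/3}) E[X] diverges (above the triangle threshold p ~ 1/n).


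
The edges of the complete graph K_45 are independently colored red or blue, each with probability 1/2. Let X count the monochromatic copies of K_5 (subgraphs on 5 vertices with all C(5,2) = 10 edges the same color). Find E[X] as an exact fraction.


Let X = Σ_S X_S over the C(45, 5) = 1221759 subsets S of size 5, where X_S = 1 if the K_5 on S is monochromatic.
For a fixed S, the K_5 on S has C(5, 2) = 10 edges. P[all 10 edges red] = (1/2)^10, and likewise for blue, so P[monochromatic] = 2·(1/2)^10 = 2^{1 − 10} = 1/512.
By linearity: E[X] = C(45, 5) · 2^{1 − 10} = 1221759 · 1/512 = 1221759/512.
Numerically: E[X] ≈ 2386.248.

E[X] = C(45,5)·2^(1−C(5,2)) = 1221759/512 ≈ 2386.248.


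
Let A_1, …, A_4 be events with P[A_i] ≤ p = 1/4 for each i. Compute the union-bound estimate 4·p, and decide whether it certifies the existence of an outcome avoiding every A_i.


Union bound: P[∪_{i=1}^{4} A_i] ≤ Σ_i P[A_i] ≤ 4·p = 4·(1/4) = 1.
Numerically: 1 ≈ 1.0000.
Is 1 < 1? NO.
Since the bound 1 is ≥ 1, the union bound is uninformative here; it does NOT by itself certify existence.

4·p = 1 ≈ 1.0000; existence NOT certified by the union bound.


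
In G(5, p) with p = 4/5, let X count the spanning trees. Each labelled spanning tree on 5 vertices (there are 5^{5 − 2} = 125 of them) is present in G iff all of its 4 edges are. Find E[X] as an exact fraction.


K_5 has 5^{5 − 2} = 125 labelled spanning trees.
For each such spanning tree H, let X_H = 1 if all 4 edges of H are present in G. Then P[X_H = 1] = p^{4} = (4/5)^{4} = 256/625.
By linearity of expectation: E[X] = Σ_H E[X_H] = 125 · p^{4} = 125 · 256/625 = 256/5.
Numerically: E[X] ≈ 51.2.

E[X] = 125 · (4/5)^{4} = 256/5 ≈ 51.2.


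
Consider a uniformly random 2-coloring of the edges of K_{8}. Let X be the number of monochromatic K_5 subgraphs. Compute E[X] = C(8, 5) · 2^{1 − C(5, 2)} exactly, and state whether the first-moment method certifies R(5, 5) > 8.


E[X] = C(8, 5) · 2^{1 − 10} = 56 · 2^{−9} = 56/512.
As a reduced fraction: E[X] = 7/64 ≈ 0.1093750.
Is E[X] < 1? YES.
Since E[X] < 1, there exists a 2-coloring of K_{8} with no monochromatic K_5; hence R(5, 5) > 8.

E[X] = 7/64 ≈ 0.1093750; E[X] < 1, so R(5, 5) > 8.


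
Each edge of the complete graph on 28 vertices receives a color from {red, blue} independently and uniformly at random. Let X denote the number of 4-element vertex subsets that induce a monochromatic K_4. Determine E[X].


Let X = Σ_S X_S over the C(28, 4) = 20475 subsets S of size 4, where X_S = 1 if the K_4 on S is monochromatic.
For a fixed S, the K_4 on S has C(4, 2) = 6 edges. P[all 6 edges red] = (1/2)^6, and likewise for blue, so P[monochromatic] = 2·(1/2)^6 = 2^{1 − 6} = 1/32.
By linearity of expectation: E[X] = C(28, 4) · 2^{1 − 6} = 20475 · 1/32 = 20475/32.
Numerically: E[X] ≈ 639.844.

E[X] = C(28,4)·2^(1−C(4,2)) = 20475/32 ≈ 639.844.


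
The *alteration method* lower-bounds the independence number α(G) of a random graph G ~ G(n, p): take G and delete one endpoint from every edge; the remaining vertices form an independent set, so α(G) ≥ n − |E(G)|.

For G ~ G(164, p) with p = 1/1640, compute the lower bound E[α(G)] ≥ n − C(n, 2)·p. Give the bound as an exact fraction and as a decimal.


E[|E(G)|] = C(164, 2)·p = 13366 · (1/1640) = 163/20.
E[α(G)] ≥ n − E[|E(G)|] = 164 − 163/20 = 3117/20.
Numerically: ≈ 155.8500.
(This is only a lower bound; the true E[α(G)] may be larger.)

E[α(G)] ≥ 3117/20 ≈ 155.8500.


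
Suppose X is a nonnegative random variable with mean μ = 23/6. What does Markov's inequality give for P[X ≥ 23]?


μ = E[X] = 23/6, a = 23.
Markov: P[X ≥ 23] ≤ μ/a = (23/6)/23 = 1/6.
Numerically: ≈ 0.16667.
(Since a = 23 > μ = 3.83333, the bound 1/6 is < 1 and informative.)

P[X ≥ 23] ≤ 1/6 ≈ 0.16667.


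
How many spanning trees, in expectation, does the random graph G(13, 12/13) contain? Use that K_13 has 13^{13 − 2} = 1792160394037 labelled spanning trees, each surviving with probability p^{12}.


K_13 has 13^{13 − 2} = 1792160394037 labelled spanning trees.
For each such spanning tree H, let X_H = 1 if all 12 edges of H are present in G. Then P[X_H = 1] = p^{12} = (12/13)^{12} = 8916100448256/23298085122481.
By linearity: E[X] = Σ_H E[X_H] = 1792160394037 · p^{12} = 1792160394037 · 8916100448256/23298085122481 = 8916100448256/13.
Numerically: E[X] ≈ 6.85854e+11.

E[X] = 1792160394037 · (12/13)^{12} = 8916100448256/13 ≈ 6.85854e+11.


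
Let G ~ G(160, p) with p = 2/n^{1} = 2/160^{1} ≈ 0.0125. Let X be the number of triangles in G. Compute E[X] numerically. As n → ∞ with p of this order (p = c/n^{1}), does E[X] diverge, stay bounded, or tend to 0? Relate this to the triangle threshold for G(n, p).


Number of potential triangles: C(160, 3) = 669920.
Each occurs with probability p³ ≈ (0.0125)³ ≈ 1.95313e-06.
By linearity: E[X] = C(160, 3)·p³ ≈ 669920 · 1.95313e-06 ≈ 1.308.
Here α = 1, so p = 2/n is exactly at the triangle threshold p ~ 1/n. Asymptotically E[X] → c³/6 = 2³/6 = 4/3 ≈ 1.333, a bounded constant. In this regime the triangle count is asymptotically Poisson(c³/6).

E[X] ≈ 1.308; in regime p = Θ(1/n^{1}) E[X] stays bounded (at the triangle threshold p ~ 1/n).


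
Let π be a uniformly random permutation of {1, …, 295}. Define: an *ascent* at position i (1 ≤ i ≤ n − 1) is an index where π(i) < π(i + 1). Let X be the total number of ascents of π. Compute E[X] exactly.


Write X = Σ X_I over i = 1, …, 294, with X_I the indicator of one ascent.
There are 294 indicators.
For each fixed i, the pair (π(i), π(i+1)) is a uniformly random ordered pair of distinct values from {1, …, 295}; by symmetry P[π(i) < π(i+1)] = 1/2.
By linearity: E[X] = 294 · (1/2) = (295 − 1) · (1/2) = 147 ≈ 147.0000.

E[X] = 147 = 147.0000.


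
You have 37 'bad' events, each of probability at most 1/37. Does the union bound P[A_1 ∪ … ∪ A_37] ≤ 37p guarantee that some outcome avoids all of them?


Union bound: P[∪_{i=1}^{37} A_i] ≤ Σ_i P[A_i] ≤ 37·p = 37·(1/37) = 1.
Numerically: 1 ≈ 1.000000.
Is 1 < 1? NO.
Since the bound 1 is ≥ 1, the union bound is uninformative here; it does NOT by itself certify existence.

37·p = 1 ≈ 1.000000; existence NOT certified by the union bound.


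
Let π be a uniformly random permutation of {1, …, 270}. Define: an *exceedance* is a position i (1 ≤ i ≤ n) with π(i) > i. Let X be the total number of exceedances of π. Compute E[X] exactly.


Write X = Σ_{i=1}^{270} X_i, where X_i = 1_{π(i) > i}.
For each fixed i, π(i) is uniform over {1, …, 270} (marginal of a uniform permutation), so P[π(i) > i] = (n − i)/n. Summing: Σ_{i=1}^{270} (n − i)/n = (0 + 1 + … + 269)/270 = 270(270 − 1)/(2·270) = (270 − 1)/2.
Hence E[X] = Σ_{i=1}^{270} (270 − i)/270 = 269/2 ≈ 134.500.

E[X] = 269/2 = 134.500.


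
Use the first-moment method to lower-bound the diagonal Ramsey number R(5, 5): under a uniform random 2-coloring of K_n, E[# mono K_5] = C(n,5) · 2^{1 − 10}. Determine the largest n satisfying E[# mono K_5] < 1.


We need C(n, 5) · 2^{1 − 10} < 1, i.e. C(n, 5) < 2^{10 − 1} = 512.
Check values of n near the boundary:
  n = 6: C(6, 5) = 6; 6 < 512? YES
  n = 7: C(7, 5) = 21; 21 < 512? YES
  n = 8: C(8, 5) = 56; 56 < 512? YES
  n = 9: C(9, 5) = 126; 126 < 512? YES
  n = 10: C(10, 5) = 252; 252 < 512? YES
  n = 11: C(11, 5) = 462; 462 < 512? YES
  n = 12: C(12, 5) = 792; 792 < 512? NO
  n = 13: C(13, 5) = 1287; 1287 < 512? NO
The largest n with C(n, 5) < 512 is n = 11 (where E[X] = 231/256 ≈ 0.90234). Hence R(5, 5) > 11, i.e. R(5, 5) ≥ 12.

Largest n = 11; hence R(5, 5) > 11.


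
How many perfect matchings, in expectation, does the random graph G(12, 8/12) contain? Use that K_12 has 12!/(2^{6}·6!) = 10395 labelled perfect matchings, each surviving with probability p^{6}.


K_12 has 12!/(2^{6}·6!) = 10395 labelled perfect matchings.
For each such perfect matching H, let X_H = 1 if all 6 edges of H are present in G. Then P[X_H = 1] = p^{6} = (2/3)^{6} = 64/729.
By linearity: E[X] = Σ_H E[X_H] = 10395 · p^{6} = 10395 · 64/729 = 24640/27.
Numerically: E[X] ≈ 912.593.

E[X] = 10395 · (2/3)^{6} = 24640/27 ≈ 912.593.


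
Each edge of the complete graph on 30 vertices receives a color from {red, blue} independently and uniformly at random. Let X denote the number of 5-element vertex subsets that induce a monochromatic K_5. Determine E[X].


Let X = Σ_S X_S over the C(30, 5) = 142506 subsets S of size 5, where X_S = 1 if the K_5 on S is monochromatic.
For a fixed S, the K_5 on S has C(5, 2) = 10 edges. P[all 10 edges red] = (1/2)^10, and likewise for blue, so P[monochromatic] = 2·(1/2)^10 = 2^{1 − 10} = 1/512.
By linearity of expectation: E[X] = C(30, 5) · 2^{1 − 10} = 142506 · 1/512 = 71253/256.
Numerically: E[X] ≈ 278.332031.

E[X] = C(30,5)·2^(1−C(5,2)) = 71253/256 ≈ 278.332031.


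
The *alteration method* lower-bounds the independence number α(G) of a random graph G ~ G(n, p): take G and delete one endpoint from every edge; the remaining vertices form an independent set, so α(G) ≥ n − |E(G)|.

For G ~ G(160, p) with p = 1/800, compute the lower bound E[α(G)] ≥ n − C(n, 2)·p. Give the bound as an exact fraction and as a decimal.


E[|E(G)|] = C(160, 2)·p = 12720 · (1/800) = 159/10.
E[α(G)] ≥ n − E[|E(G)|] = 160 − 159/10 = 1441/10.
Numerically: ≈ 144.100.
(This is only a lower bound; the true E[α(G)] may be larger.)

E[α(G)] ≥ 1441/10 ≈ 144.100.


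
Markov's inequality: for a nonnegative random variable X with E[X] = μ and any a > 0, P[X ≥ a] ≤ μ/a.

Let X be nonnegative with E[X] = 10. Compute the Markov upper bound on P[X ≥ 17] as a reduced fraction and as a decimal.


μ = E[X] = 10, a = 17.
Markov: P[X ≥ 17] ≤ μ/a = (10)/17 = 10/17.
Numerically: ≈ 0.5882.
(Since a = 17 > μ = 10.0000, the bound 10/17 is < 1 and informative.)

P[X ≥ 17] ≤ 10/17 ≈ 0.5882.


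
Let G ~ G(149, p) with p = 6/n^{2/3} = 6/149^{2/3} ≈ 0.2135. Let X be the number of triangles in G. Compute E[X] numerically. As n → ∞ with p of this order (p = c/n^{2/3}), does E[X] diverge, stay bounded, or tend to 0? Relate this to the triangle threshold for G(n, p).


Number of potential triangles: C(149, 3) = 540274.
Each occurs with probability p³ ≈ (0.2135)³ ≈ 9.729291e-03.
By linearity: E[X] = C(149, 3)·p³ ≈ 540274 · 9.729291e-03 ≈ 5256.4832.
Since α = 2/3 < 1, p = c/n^{2/3} ≫ 1/n is above the triangle threshold p ~ 1/n. Asymptotically E[X] ~ (c³/6)·n^{3(1−α)} = (6³/6)·n^{1} → ∞; triangles are abundant w.h.p.

E[X] ≈ 5256.4832; in regime p = Θ(1/n^{2/3}) E[X] diverges (above the triangle threshold p ~ 1/n).


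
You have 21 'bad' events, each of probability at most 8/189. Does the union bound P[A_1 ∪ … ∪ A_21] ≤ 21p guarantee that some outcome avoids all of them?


Union bound: P[∪_{i=1}^{21} A_i] ≤ Σ_i P[A_i] ≤ 21·p = 21·(8/189) = 8/9.
Numerically: 8/9 ≈ 0.889.
Is 8/9 < 1? YES.
Since P[∪ A_i] ≤ 8/9 < 1, the complement has P[∩ A_i^c] ≥ 1 − 8/9 = 1/9 > 0, so some outcome avoids every A_i.

21·p = 8/9 ≈ 0.889; existence CERTIFIED by the union bound.


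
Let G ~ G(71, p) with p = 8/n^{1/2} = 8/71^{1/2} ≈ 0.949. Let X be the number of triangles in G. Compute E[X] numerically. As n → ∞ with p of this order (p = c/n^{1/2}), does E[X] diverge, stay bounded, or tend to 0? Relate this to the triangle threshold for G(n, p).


Number of potential triangles: C(71, 3) = 57155.
Each occurs with probability p³ ≈ (0.949)³ ≈ 8.55820e-01.
By linearity: E[X] = C(71, 3)·p³ ≈ 57155 · 8.55820e-01 ≈ 48914.393.
Since α = 1/2 < 1, p = c/n^{1/2} ≫ 1/n is above the triangle threshold p ~ 1/n. Asymptotically E[X] ~ (c³/6)·n^{3(1−α)} = (8³/6)·n^{1.5} → ∞; triangles are abundant w.h.p.

E[X] ≈ 48914.393; in regime p = Θ(1/n^{1/2}) E[X] diverges (above the triangle threshold p ~ 1/n).


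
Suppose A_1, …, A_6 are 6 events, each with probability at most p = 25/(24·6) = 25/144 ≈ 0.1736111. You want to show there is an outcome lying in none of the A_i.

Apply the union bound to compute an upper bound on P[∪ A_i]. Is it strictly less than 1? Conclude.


Union bound: P[∪_{i=1}^{6} A_i] ≤ Σ_i P[A_i] ≤ 6·p = 6·(25/144) = 25/24.
Numerically: 25/24 ≈ 1.0416667.
Is 25/24 < 1? NO.
Since the bound 25/24 is ≥ 1, the union bound is uninformative here; it does NOT by itself certify existence.

6·p = 25/24 ≈ 1.0416667; existence NOT certified by the union bound.


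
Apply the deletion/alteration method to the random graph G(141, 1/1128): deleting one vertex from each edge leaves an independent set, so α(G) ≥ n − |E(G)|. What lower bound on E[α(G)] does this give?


E[|E(G)|] = C(141, 2)·p = 9870 · (1/1128) = 35/4.
E[α(G)] ≥ n − E[|E(G)|] = 141 − 35/4 = 529/4.
Numerically: ≈ 132.250.
(This is only a lower bound; the true E[α(G)] may be larger.)

E[α(G)] ≥ 529/4 ≈ 132.250.


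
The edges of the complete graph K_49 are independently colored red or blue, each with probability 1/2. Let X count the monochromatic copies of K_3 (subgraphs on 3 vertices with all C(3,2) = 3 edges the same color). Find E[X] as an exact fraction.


Let X = Σ_S X_S over the C(49, 3) = 18424 subsets S of size 3, where X_S = 1 if the K_3 on S is monochromatic.
For a fixed S, the K_3 on S has C(3, 2) = 3 edges. P[all 3 edges red] = (1/2)^3, and likewise for blue, so P[monochromatic] = 2·(1/2)^3 = 2^{1 − 3} = 1/4.
By linearity of expectation: E[X] = C(49, 3) · 2^{1 − 3} = 18424 · 1/4 = 4606.
Numerically: E[X] ≈ 4606.000000.

E[X] = C(49,3)·2^(1−C(3,2)) = 4606 ≈ 4606.000000.


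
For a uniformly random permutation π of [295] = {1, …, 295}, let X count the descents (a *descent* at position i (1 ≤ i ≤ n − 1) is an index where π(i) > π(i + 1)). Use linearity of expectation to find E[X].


Write X = Σ X_I over i = 1, …, 294, with X_I the indicator of one descent.
There are 294 indicators.
For each fixed i, the pair (π(i), π(i+1)) is a uniformly random ordered pair of distinct values from {1, …, 295}; by symmetry P[π(i) > π(i+1)] = 1/2.
By linearity: E[X] = 294 · (1/2) = (295 − 1) · (1/2) = 147 ≈ 147.000000.

E[X] = 147 = 147.000000.


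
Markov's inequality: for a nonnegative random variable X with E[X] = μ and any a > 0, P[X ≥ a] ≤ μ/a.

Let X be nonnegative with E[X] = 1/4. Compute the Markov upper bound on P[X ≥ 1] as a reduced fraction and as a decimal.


μ = E[X] = 1/4, a = 1.
Markov: P[X ≥ 1] ≤ μ/a = (1/4)/1 = 1/4.
Numerically: ≈ 0.2500.
(Since a = 1 > μ = 0.2500, the bound 1/4 is < 1 and informative.)

P[X ≥ 1] ≤ 1/4 ≈ 0.2500.


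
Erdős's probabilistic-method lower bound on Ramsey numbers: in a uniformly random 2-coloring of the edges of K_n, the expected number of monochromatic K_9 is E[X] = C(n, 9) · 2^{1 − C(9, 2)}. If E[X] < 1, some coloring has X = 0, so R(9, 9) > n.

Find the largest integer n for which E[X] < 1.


We need C(n, 9) · 2^{1 − 36} < 1, i.e. C(n, 9) < 2^{36 − 1} = 34359738368.
Check values of n near the boundary:
  n = 59: C(59, 9) = 12565671261; 12565671261 < 34359738368? YES
  n = 60: C(60, 9) = 14783142660; 14783142660 < 34359738368? YES
  n = 61: C(61, 9) = 17341763505; 17341763505 < 34359738368? YES
  n = 62: C(62, 9) = 20286591270; 20286591270 < 34359738368? YES
  n = 63: C(63, 9) = 23667689815; 23667689815 < 34359738368? YES
  n = 64: C(64, 9) = 27540584512; 27540584512 < 34359738368? YES
  n = 65: C(65, 9) = 31966749880; 31966749880 < 34359738368? YES
  n = 66: C(66, 9) = 37014131440; 37014131440 < 34359738368? NO
  n = 67: C(67, 9) = 42757703560; 42757703560 < 34359738368? NO
  n = 68: C(68, 9) = 49280065120; 49280065120 < 34359738368? NO
The largest n with C(n, 9) < 34359738368 is n = 65 (where E[X] = 3995843735/4294967296 ≈ 0.9304). Hence R(9, 9) > 65, i.e. R(9, 9) ≥ 66.

Largest n = 65; hence R(9, 9) > 65.


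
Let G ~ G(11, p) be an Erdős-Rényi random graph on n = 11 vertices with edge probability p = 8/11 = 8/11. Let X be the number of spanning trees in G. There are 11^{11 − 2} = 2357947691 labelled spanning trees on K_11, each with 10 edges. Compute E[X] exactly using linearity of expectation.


K_11 has 11^{11 − 2} = 2357947691 labelled spanning trees.
For each such spanning tree H, let X_H = 1 if all 10 edges of H are present in G. Then P[X_H = 1] = p^{10} = (8/11)^{10} = 1073741824/25937424601.
Summing the indicators: E[X] = Σ_H E[X_H] = 2357947691 · p^{10} = 2357947691 · 1073741824/25937424601 = 1073741824/11.
Numerically: E[X] ≈ 9.7613e+07.

E[X] = 2357947691 · (8/11)^{10} = 1073741824/11 ≈ 9.7613e+07.


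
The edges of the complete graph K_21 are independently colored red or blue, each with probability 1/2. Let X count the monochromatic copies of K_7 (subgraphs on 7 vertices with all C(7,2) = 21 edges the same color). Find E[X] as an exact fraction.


Let X = Σ_S X_S over the C(21, 7) = 116280 subsets S of size 7, where X_S = 1 if the K_7 on S is monochromatic.
For a fixed S, the K_7 on S has C(7, 2) = 21 edges. P[all 21 edges red] = (1/2)^21, and likewise for blue, so P[monochromatic] = 2·(1/2)^21 = 2^{1 − 21} = 1/1048576.
Summing: E[X] = C(21, 7) · 2^{1 − 21} = 116280 · 1/1048576 = 14535/131072.
Numerically: E[X] ≈ 0.11089.

E[X] = C(21,7)·2^(1−C(7,2)) = 14535/131072 ≈ 0.11089.


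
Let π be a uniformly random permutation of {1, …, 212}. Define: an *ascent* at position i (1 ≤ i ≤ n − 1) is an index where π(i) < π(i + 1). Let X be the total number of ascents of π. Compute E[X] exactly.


Write X = Σ X_I over i = 1, …, 211, with X_I the indicator of one ascent.
There are 211 indicators.
For each fixed i, the pair (π(i), π(i+1)) is a uniformly random ordered pair of distinct values from {1, …, 212}; by symmetry P[π(i) < π(i+1)] = 1/2.
By linearity: E[X] = 211 · (1/2) = (212 − 1) · (1/2) = 211/2 ≈ 105.50000.

E[X] = 211/2 = 105.50000.
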